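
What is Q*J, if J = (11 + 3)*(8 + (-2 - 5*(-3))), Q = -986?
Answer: -289884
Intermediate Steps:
J = 294 (J = 14*(8 + (-2 + 15)) = 14*(8 + 13) = 14*21 = 294)
Q*J = -986*294 = -289884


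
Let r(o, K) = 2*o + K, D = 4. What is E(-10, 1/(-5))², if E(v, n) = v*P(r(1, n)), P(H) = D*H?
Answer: 5184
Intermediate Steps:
r(o, K) = K + 2*o
P(H) = 4*H
E(v, n) = v*(8 + 4*n) (E(v, n) = v*(4*(n + 2*1)) = v*(4*(n + 2)) = v*(4*(2 + n)) = v*(8 + 4*n))
E(-10, 1/(-5))² = (4*(-10)*(2 + 1/(-5)))² = (4*(-10)*(2 - ⅕))² = (4*(-10)*(9/5))² = (-72)² = 5184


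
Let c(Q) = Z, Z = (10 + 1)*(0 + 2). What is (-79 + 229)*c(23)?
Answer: 3300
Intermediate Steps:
Z = 22 (Z = 11*2 = 22)
c(Q) = 22
(-79 + 229)*c(23) = (-79 + 229)*22 = 150*22 = 3300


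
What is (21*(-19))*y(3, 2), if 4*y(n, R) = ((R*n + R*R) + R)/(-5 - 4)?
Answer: 133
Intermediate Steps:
y(n, R) = -R/36 - R²/36 - R*n/36 (y(n, R) = (((R*n + R*R) + R)/(-5 - 4))/4 = (((R*n + R²) + R)/(-9))/4 = (((R² + R*n) + R)*(-⅑))/4 = ((R + R² + R*n)*(-⅑))/4 = (-R/9 - R²/9 - R*n/9)/4 = -R/36 - R²/36 - R*n/36)
(21*(-19))*y(3, 2) = (21*(-19))*(-1/36*2*(1 + 2 + 3)) = -(-133)*2*6/12 = -399*(-⅓) = 133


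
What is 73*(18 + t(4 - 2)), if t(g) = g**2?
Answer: 1606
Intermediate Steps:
73*(18 + t(4 - 2)) = 73*(18 + (4 - 2)**2) = 73*(18 + 2**2) = 73*(18 + 4) = 73*22 = 1606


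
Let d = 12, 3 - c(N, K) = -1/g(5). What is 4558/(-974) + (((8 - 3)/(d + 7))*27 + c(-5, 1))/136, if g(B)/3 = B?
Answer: -86922227/18876120 ≈ -4.6049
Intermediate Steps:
g(B) = 3*B
c(N, K) = 46/15 (c(N, K) = 3 - (-1)/(3*5) = 3 - (-1)/15 = 3 - 1*(-1/15) = 3 + 1/15 = 46/15)
4558/(-974) + (((8 - 3)/(d + 7))*27 + c(-5, 1))/136 = 4558/(-974) + (((8 - 3)/(12 + 7))*27 + 46/15)/136 = 4558*(-1/974) + ((5/19)*27 + 46/15)*(1/136) = -2279/487 + ((5*(1/19))*27 + 46/15)*(1/136) = -2279/487 + ((5/19)*27 + 46/15)*(1/136) = -2279/487 + (135/19 + 46/15)*(1/136) = -2279/487 + (2899/285)*(1/136) = -2279/487 + 2899/38760 = -86922227/18876120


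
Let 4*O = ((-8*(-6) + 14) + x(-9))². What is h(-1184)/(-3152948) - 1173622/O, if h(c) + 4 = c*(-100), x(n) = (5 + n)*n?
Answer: -925163351613/1892557037 ≈ -488.84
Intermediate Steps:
x(n) = n*(5 + n)
h(c) = -4 - 100*c (h(c) = -4 + c*(-100) = -4 - 100*c)
O = 2401 (O = ((-8*(-6) + 14) - 9*(5 - 9))²/4 = ((48 + 14) - 9*(-4))²/4 = (62 + 36)²/4 = (¼)*98² = (¼)*9604 = 2401)
h(-1184)/(-3152948) - 1173622/O = (-4 - 100*(-1184))/(-3152948) - 1173622/2401 = (-4 + 118400)*(-1/3152948) - 1173622*1/2401 = 118396*(-1/3152948) - 1173622/2401 = -29599/788237 - 1173622/2401 = -925163351613/1892557037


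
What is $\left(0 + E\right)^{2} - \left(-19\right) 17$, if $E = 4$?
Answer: $339$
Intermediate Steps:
$\left(0 + E\right)^{2} - \left(-19\right) 17 = \left(0 + 4\right)^{2} - \left(-19\right) 17 = 4^{2} - -323 = 16 + 323 = 339$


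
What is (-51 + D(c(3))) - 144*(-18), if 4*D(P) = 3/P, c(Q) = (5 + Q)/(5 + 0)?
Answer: 81327/32 ≈ 2541.5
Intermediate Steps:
c(Q) = 1 + Q/5 (c(Q) = (5 + Q)/5 = (5 + Q)*(⅕) = 1 + Q/5)
D(P) = 3/(4*P) (D(P) = (3/P)/4 = 3/(4*P))
(-51 + D(c(3))) - 144*(-18) = (-51 + 3/(4*(1 + (⅕)*3))) - 144*(-18) = (-51 + 3/(4*(1 + ⅗))) + 2592 = (-51 + 3/(4*(8/5))) + 2592 = (-51 + (¾)*(5/8)) + 2592 = (-51 + 15/32) + 2592 = -1617/32 + 2592 = 81327/32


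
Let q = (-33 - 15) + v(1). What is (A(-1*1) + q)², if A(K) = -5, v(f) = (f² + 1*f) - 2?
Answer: 2809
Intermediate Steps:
v(f) = -2 + f + f² (v(f) = (f² + f) - 2 = (f + f²) - 2 = -2 + f + f²)
q = -48 (q = (-33 - 15) + (-2 + 1 + 1²) = -48 + (-2 + 1 + 1) = -48 + 0 = -48)
(A(-1*1) + q)² = (-5 - 48)² = (-53)² = 2809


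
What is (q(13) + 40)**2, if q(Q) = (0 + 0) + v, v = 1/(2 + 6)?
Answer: 103041/64 ≈ 1610.0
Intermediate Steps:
v = 1/8 ≈ 0.12500
q(Q) = 1/8 (q(Q) = (0 + 0) + 1/8 = 0 + 1/8 = 1/8)
(q(13) + 40)**2 = (1/8 + 40)**2 = (321/8)**2 = 103041/64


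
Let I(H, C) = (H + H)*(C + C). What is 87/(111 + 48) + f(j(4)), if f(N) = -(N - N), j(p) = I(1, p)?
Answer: 29/53 ≈ 0.54717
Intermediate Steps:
I(H, C) = 4*C*H (I(H, C) = (2*H)*(2*C) = 4*C*H)
j(p) = 4*p (j(p) = 4*p*1 = 4*p)
f(N) = 0 (f(N) = -1*0 = 0)
87/(111 + 48) + f(j(4)) = 87/(111 + 48) + 0 = 87/159 + 0 = 87*(1/159) + 0 = 29/53 + 0 = 29/53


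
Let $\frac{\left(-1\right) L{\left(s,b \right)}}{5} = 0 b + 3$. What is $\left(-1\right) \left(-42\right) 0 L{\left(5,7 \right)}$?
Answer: $0$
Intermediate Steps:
$L{\left(s,b \right)} = -15$ ($L{\left(s,b \right)} = - 5 \left(0 b + 3\right) = - 5 \left(0 + 3\right) = \left(-5\right) 3 = -15$)
$\left(-1\right) \left(-42\right) 0 L{\left(5,7 \right)} = \left(-1\right) \left(-42\right) 0 \left(-15\right) = 42 \cdot 0 \left(-15\right) = 0 \left(-15\right) = 0$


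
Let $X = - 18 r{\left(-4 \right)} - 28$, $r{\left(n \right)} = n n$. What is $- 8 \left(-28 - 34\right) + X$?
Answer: $180$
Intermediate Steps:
$r{\left(n \right)} = n^{2}$
$X = -316$ ($X = - 18 \left(-4\right)^{2} - 28 = \left(-18\right) 16 - 28 = -288 - 28 = -316$)
$- 8 \left(-28 - 34\right) + X = - 8 \left(-28 - 34\right) - 316 = \left(-8\right) \left(-62\right) - 316 = 496 - 316 = 180$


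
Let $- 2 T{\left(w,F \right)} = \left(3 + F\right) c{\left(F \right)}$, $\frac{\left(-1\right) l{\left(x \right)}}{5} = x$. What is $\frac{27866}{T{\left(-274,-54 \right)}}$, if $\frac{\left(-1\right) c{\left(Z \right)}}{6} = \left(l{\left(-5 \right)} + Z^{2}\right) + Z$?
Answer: $- \frac{27866}{441711} \approx -0.063087$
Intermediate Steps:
$l{\left(x \right)} = - 5 x$
$c{\left(Z \right)} = -150 - 6 Z - 6 Z^{2}$ ($c{\left(Z \right)} = - 6 \left(\left(\left(-5\right) \left(-5\right) + Z^{2}\right) + Z\right) = - 6 \left(\left(25 + Z^{2}\right) + Z\right) = - 6 \left(25 + Z + Z^{2}\right) = -150 - 6 Z - 6 Z^{2}$)
$T{\left(w,F \right)} = - \frac{\left(3 + F\right) \left(-150 - 6 F - 6 F^{2}\right)}{2}$
$\frac{27866}{T{\left(-274,-54 \right)}} = \frac{27866}{3 \left(3 - 54\right) \left(25 - 54 + \left(-54\right)^{2}\right)} = \frac{27866}{3 \left(-51\right) \left(25 - 54 + 2916\right)} = \frac{27866}{3 \left(-51\right) 2887} = \frac{27866}{-441711} = 27866 \left(- \frac{1}{441711}\right) = - \frac{27866}{441711}$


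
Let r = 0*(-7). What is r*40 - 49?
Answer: -49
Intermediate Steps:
r = 0
r*40 - 49 = 0*40 - 49 = 0 - 49 = -49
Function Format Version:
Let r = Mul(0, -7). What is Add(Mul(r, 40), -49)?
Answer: -49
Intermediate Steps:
r = 0
Add(Mul(r, 40), -49) = Add(Mul(0, 40), -49) = Add(0, -49) = -49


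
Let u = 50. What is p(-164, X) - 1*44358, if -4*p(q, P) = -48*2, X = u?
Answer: -44334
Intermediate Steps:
X = 50
p(q, P) = 24 (p(q, P) = -(-12)*2 = -¼*(-96) = 24)
p(-164, X) - 1*44358 = 24 - 1*44358 = 24 - 44358 = -44334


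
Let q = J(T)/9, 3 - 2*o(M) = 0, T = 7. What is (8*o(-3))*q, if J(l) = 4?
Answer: 16/3 ≈ 5.3333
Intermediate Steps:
o(M) = 3/2 (o(M) = 3/2 - ½*0 = 3/2 + 0 = 3/2)
q = 4/9 ≈ 0.44444
(8*o(-3))*q = (8*(3/2))*(4/9) = 12*(4/9) = 16/3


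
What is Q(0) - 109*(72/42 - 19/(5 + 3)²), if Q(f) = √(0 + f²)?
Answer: -69215/448 ≈ -154.50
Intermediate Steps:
Q(f) = √(f²)
Q(0) - 109*(72/42 - 19/(5 + 3)²) = √(0²) - 109*(72/42 - 19/(5 + 3)²) = √0 - 109*(72*(1/42) - 19/(8²)) = 0 - 109*(12/7 - 19/64) = 0 - 109*635/448 = 0 - 69215/448 = -69215/448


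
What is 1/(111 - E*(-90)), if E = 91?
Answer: 1/8301 ≈ 0.00012047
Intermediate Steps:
1/(111 - E*(-90)) = 1/(111 - 1*91*(-90)) = 1/(111 - 91*(-90)) = 1/(111 + 8190) = 1/8301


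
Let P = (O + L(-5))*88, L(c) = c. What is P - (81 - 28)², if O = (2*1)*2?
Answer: -2897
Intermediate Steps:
O = 4 (O = 2*2 = 4)
P = -88 (P = (4 - 5)*88 = -1*88 = -88)
P - (81 - 28)² = -88 - (81 - 28)² = -88 - 1*53² = -88 - 1*2809 = -88 - 2809 = -2897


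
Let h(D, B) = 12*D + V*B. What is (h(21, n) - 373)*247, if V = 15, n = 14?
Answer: 21983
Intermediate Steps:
h(D, B) = 12*D + 15*B
(h(21, n) - 373)*247 = ((12*21 + 15*14) - 373)*247 = ((252 + 210) - 373)*247 = (462 - 373)*247 = 89*247 = 21983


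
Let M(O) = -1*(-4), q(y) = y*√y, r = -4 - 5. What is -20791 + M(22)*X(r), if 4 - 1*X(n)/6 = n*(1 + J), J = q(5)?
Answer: -20479 + 1080*√5 ≈ -18064.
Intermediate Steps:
r = -9
q(y) = y^(3/2)
J = 5*√5 (J = 5^(3/2) = 5*√5 ≈ 11.180)
M(O) = 4
X(n) = 24 - 6*n*(1 + 5*√5)
-20791 + M(22)*X(r) = -20791 + 4*(24 - 6*(-9) - 30*(-9)*√5) = -20791 + 4*(24 + 54 + 270*√5) = -20791 + 4*(78 + 270*√5) = -20791 + (312 + 1080*√5) = -20479 + 1080*√5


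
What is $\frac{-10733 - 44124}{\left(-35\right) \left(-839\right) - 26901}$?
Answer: $- \frac{4987}{224} \approx -22.263$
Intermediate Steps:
$\frac{-10733 - 44124}{\left(-35\right) \left(-839\right) - 26901} = - \frac{54857}{29365 - 26901} = - \frac{54857}{2464} = \left(-54857\right) \frac{1}{2464} = - \frac{4987}{224}$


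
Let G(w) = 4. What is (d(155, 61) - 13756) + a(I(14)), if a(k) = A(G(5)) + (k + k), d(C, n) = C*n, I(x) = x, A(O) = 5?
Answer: -4268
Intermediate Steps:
a(k) = 5 + 2*k (a(k) = 5 + (k + k) = 5 + 2*k)
(d(155, 61) - 13756) + a(I(14)) = (155*61 - 13756) + (5 + 2*14) = (9455 - 13756) + (5 + 28) = -4301 + 33 = -4268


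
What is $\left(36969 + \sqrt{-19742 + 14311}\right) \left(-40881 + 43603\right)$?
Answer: $100629618 + 2722 i \sqrt{5431} \approx 1.0063 \cdot 10^{8} + 2.006 \cdot 10^{5} i$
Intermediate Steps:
$\left(36969 + \sqrt{-19742 + 14311}\right) \left(-40881 + 43603\right) = \left(36969 + \sqrt{-5431}\right) 2722 = \left(36969 + i \sqrt{5431}\right) 2722 = 100629618 + 2722 i \sqrt{5431}$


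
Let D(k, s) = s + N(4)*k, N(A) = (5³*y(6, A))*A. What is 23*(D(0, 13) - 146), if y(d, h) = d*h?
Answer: -3059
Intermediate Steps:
N(A) = 750*A² (N(A) = (5³*(6*A))*A = (125*(6*A))*A = (750*A)*A = 750*A²)
D(k, s) = s + 12000*k (D(k, s) = s + (750*4²)*k = s + (750*16)*k = s + 12000*k)
23*(D(0, 13) - 146) = 23*((13 + 12000*0) - 146) = 23*((13 + 0) - 146) = 23*(13 - 146) = 23*(-133) = -3059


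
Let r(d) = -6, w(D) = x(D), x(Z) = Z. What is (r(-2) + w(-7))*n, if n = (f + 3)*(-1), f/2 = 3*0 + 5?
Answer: 169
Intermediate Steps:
f = 10 (f = 2*(3*0 + 5) = 2*(0 + 5) = 2*5 = 10)
w(D) = D
n = -13 (n = (10 + 3)*(-1) = 13*(-1) = -13)
(r(-2) + w(-7))*n = (-6 - 7)*(-13) = -13*(-13) = 169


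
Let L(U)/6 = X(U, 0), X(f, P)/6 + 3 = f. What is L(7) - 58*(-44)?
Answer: 2696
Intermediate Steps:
X(f, P) = -18 + 6*f
L(U) = -108 + 36*U (L(U) = 6*(-18 + 6*U) = -108 + 36*U)
L(7) - 58*(-44) = (-108 + 36*7) - 58*(-44) = (-108 + 252) + 2552 = 144 + 2552 = 2696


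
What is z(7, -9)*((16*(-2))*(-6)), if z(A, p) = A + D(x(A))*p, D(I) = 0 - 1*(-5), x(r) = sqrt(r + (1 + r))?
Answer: -7296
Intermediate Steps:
x(r) = sqrt(1 + 2*r)
D(I) = 5 (D(I) = 0 + 5 = 5)
z(A, p) = A + 5*p
z(7, -9)*((16*(-2))*(-6)) = (7 + 5*(-9))*((16*(-2))*(-6)) = (7 - 45)*(-32*(-6)) = -38*192 = -7296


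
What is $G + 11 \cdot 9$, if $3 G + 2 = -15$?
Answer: $\frac{280}{3} \approx 93.333$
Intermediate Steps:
$G = - \frac{17}{3}$ ($G = - \frac{2}{3} + \frac{1}{3} \left(-15\right) = - \frac{2}{3} - 5 = - \frac{17}{3} \approx -5.6667$)
$G + 11 \cdot 9 = - \frac{17}{3} + 11 \cdot 9 = - \frac{17}{3} + 99 = \frac{280}{3}$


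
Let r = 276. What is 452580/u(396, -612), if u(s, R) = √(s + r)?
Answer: 37715*√42/14 ≈ 17459.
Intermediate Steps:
u(s, R) = √(276 + s) (u(s, R) = √(s + 276) = √(276 + s))
452580/u(396, -612) = 452580/(√(276 + 396)) = 452580/(√672) = 452580/((4*√42)) = 452580*(√42/168) = 37715*√42/14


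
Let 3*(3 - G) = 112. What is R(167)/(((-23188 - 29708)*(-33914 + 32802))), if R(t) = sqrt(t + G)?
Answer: sqrt(1194)/176461056 ≈ 1.9582e-7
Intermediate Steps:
G = -103/3 (G = 3 - 1/3*112 = 3 - 112/3 = -103/3 ≈ -34.333)
R(t) = sqrt(-103/3 + t) (R(t) = sqrt(t - 103/3) = sqrt(-103/3 + t))
R(167)/(((-23188 - 29708)*(-33914 + 32802))) = (sqrt(-309 + 9*167)/3)/(((-23188 - 29708)*(-33914 + 32802))) = (sqrt(-309 + 1503)/3)/((-52896*(-1112))) = (sqrt(1194)/3)/58820352 = (sqrt(1194)/3)*(1/58820352) = sqrt(1194)/176461056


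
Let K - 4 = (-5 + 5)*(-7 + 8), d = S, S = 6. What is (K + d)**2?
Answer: 100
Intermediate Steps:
d = 6
K = 4 (K = 4 + (-5 + 5)*(-7 + 8) = 4 + 0*1 = 4 + 0 = 4)
(K + d)**2 = (4 + 6)**2 = 10**2 = 100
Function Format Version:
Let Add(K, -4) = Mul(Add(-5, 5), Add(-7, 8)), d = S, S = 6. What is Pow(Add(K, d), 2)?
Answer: 100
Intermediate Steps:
d = 6
K = 4 (K = Add(4, Mul(Add(-5, 5), Add(-7, 8))) = Add(4, Mul(0, 1)) = Add(4, 0) = 4)
Pow(Add(K, d), 2) = Pow(Add(4, 6), 2) = Pow(10, 2) = 100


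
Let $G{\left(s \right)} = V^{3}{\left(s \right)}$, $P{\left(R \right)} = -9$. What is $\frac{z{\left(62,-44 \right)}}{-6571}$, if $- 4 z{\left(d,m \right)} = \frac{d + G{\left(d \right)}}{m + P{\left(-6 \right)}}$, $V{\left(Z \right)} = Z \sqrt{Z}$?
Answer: $- \frac{31}{696526} - \frac{3694084 \sqrt{62}}{348263} \approx -83.521$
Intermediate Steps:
$V{\left(Z \right)} = Z^{\frac{3}{2}}$
$G{\left(s \right)} = s^{\frac{9}{2}}$ ($G{\left(s \right)} = \left(s^{\frac{3}{2}}\right)^{3} = s^{\frac{9}{2}}$)
$z{\left(d,m \right)} = - \frac{d + d^{\frac{9}{2}}}{4 \left(-9 + m\right)}$ ($z{\left(d,m \right)} = - \frac{\left(d + d^{\frac{9}{2}}\right) \frac{1}{m - 9}}{4} = - \frac{\left(d + d^{\frac{9}{2}}\right) \frac{1}{-9 + m}}{4} = - \frac{\frac{1}{-9 + m} \left(d + d^{\frac{9}{2}}\right)}{4} = - \frac{d + d^{\frac{9}{2}}}{4 \left(-9 + m\right)}$)
$\frac{z{\left(62,-44 \right)}}{-6571} = \frac{\frac{1}{4} \frac{1}{-9 - 44} \left(\left(-1\right) 62 - 62^{\frac{9}{2}}\right)}{-6571} = \frac{-62 - 14776336 \sqrt{62}}{4 \left(-53\right)} \left(- \frac{1}{6571}\right) = \frac{1}{4} \left(- \frac{1}{53}\right) \left(-62 - 14776336 \sqrt{62}\right) \left(- \frac{1}{6571}\right) = \left(\frac{31}{106} + \frac{3694084 \sqrt{62}}{53}\right) \left(- \frac{1}{6571}\right) = - \frac{31}{696526} - \frac{3694084 \sqrt{62}}{348263}$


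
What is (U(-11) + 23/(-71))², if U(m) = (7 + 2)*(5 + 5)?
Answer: 40538689/5041 ≈ 8041.8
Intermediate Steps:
U(m) = 90 (U(m) = 9*10 = 90)
(U(-11) + 23/(-71))² = (90 + 23/(-71))² = (90 + 23*(-1/71))² = (90 - 23/71)² = (6367/71)² = 40538689/5041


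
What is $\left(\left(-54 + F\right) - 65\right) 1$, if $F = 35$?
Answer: $-84$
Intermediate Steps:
$\left(\left(-54 + F\right) - 65\right) 1 = \left(\left(-54 + 35\right) - 65\right) 1 = \left(-19 - 65\right) 1 = \left(-84\right) 1 = -84$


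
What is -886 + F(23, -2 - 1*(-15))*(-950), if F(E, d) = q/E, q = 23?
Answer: -1836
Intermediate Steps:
F(E, d) = 23/E
-886 + F(23, -2 - 1*(-15))*(-950) = -886 + (23/23)*(-950) = -886 + (23*(1/23))*(-950) = -886 + 1*(-950) = -886 - 950 = -1836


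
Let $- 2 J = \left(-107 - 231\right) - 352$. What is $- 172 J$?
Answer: $-59340$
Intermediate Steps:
$J = 345$ ($J = - \frac{\left(-107 - 231\right) - 352}{2} = - \frac{-338 - 352}{2} = \left(- \frac{1}{2}\right) \left(-690\right) = 345$)
$- 172 J = \left(-172\right) 345 = -59340$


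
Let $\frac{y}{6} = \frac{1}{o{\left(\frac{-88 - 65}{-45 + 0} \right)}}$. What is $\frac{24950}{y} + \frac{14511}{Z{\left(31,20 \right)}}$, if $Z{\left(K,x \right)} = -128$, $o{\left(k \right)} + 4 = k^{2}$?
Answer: $\frac{4009425}{128} \approx 31324.0$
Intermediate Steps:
$o{\left(k \right)} = -4 + k^{2}$
$y = \frac{50}{63}$ ($y = \frac{6}{-4 + \left(\frac{-88 - 65}{-45 + 0}\right)^{2}} = \frac{6}{-4 + \left(- \frac{153}{-45}\right)^{2}} = \frac{6}{-4 + \left(\left(-153\right) \left(- \frac{1}{45}\right)\right)^{2}} = \frac{6}{-4 + \left(\frac{17}{5}\right)^{2}} = \frac{6}{-4 + \frac{289}{25}} = \frac{6}{\frac{189}{25}} = 6 \cdot \frac{25}{189} = \frac{50}{63} \approx 0.79365$)
$\frac{24950}{y} + \frac{14511}{Z{\left(31,20 \right)}} = \frac{24950}{\frac{50}{63}} + \frac{14511}{-128} = 24950 \cdot \frac{63}{50} + 14511 \left(- \frac{1}{128}\right) = 31437 - \frac{14511}{128} = \frac{4009425}{128}$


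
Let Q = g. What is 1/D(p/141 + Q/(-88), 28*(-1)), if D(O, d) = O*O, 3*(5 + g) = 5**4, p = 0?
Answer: 17424/93025 ≈ 0.18730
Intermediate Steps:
g = 610/3 (g = -5 + (1/3)*5**4 = -5 + (1/3)*625 = -5 + 625/3 = 610/3 ≈ 203.33)
Q = 610/3 ≈ 203.33
D(O, d) = O**2
1/D(p/141 + Q/(-88), 28*(-1)) = 1/((0/141 + (610/3)/(-88))**2) = 1/((0*(1/141) + (610/3)*(-1/88))**2) = 1/((0 - 305/132)**2) = 1/((-305/132)**2) = 1/(93025/17424) = 17424/93025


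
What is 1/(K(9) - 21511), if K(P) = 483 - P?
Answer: -1/21037 ≈ -4.7535e-5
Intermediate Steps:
1/(K(9) - 21511) = 1/((483 - 1*9) - 21511) = 1/((483 - 9) - 21511) = 1/(474 - 21511) = 1/(-21037) = -1/21037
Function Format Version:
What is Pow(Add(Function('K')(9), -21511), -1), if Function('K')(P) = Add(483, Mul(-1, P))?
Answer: Rational(-1, 21037) ≈ -4.7535e-5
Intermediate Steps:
Pow(Add(Function('K')(9), -21511), -1) = Pow(Add(Add(483, Mul(-1, 9)), -21511), -1) = Pow(Add(Add(483, -9), -21511), -1) = Pow(Add(474, -21511), -1) = Pow(-21037, -1) = Rational(-1, 21037)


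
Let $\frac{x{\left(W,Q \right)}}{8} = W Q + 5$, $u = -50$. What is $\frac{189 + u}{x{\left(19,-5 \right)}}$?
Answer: $- \frac{139}{720} \approx -0.19306$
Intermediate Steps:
$x{\left(W,Q \right)} = 40 + 8 Q W$ ($x{\left(W,Q \right)} = 8 \left(W Q + 5\right) = 8 \left(Q W + 5\right) = 8 \left(5 + Q W\right) = 40 + 8 Q W$)
$\frac{189 + u}{x{\left(19,-5 \right)}} = \frac{189 - 50}{40 + 8 \left(-5\right) 19} = \frac{139}{40 - 760} = \frac{139}{-720} = 139 \left(- \frac{1}{720}\right) = - \frac{139}{720}$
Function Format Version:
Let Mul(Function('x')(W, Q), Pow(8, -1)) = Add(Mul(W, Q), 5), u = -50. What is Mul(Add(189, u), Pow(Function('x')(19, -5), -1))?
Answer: Rational(-139, 720) ≈ -0.19306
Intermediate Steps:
Function('x')(W, Q) = Add(40, Mul(8, Q, W)) (Function('x')(W, Q) = Mul(8, Add(Mul(W, Q), 5)) = Mul(8, Add(Mul(Q, W), 5)) = Mul(8, Add(5, Mul(Q, W))) = Add(40, Mul(8, Q, W)))
Mul(Add(189, u), Pow(Function('x')(19, -5), -1)) = Mul(Add(189, -50), Pow(Add(40, Mul(8, -5, 19)), -1)) = Mul(139, Pow(Add(40, -760), -1)) = Mul(139, Pow(-720, -1)) = Mul(139, Rational(-1, 720)) = Rational(-139, 720)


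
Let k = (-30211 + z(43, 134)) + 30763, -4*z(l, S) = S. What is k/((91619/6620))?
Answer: 3432470/91619 ≈ 37.465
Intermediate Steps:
z(l, S) = -S/4
k = 1037/2 (k = (-30211 - ¼*134) + 30763 = (-30211 - 67/2) + 30763 = -60489/2 + 30763 = 1037/2 ≈ 518.50)
k/((91619/6620)) = 1037/(2*((91619/6620))) = 1037/(2*((91619*(1/6620)))) = 1037/(2*(91619/6620)) = (1037/2)*(6620/91619) = 3432470/91619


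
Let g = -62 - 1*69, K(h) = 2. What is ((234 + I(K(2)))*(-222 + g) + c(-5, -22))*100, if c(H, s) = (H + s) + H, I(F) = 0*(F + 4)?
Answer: -8263400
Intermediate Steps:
g = -131 (g = -62 - 69 = -131)
I(F) = 0 (I(F) = 0*(4 + F) = 0)
c(H, s) = s + 2*H
((234 + I(K(2)))*(-222 + g) + c(-5, -22))*100 = ((234 + 0)*(-222 - 131) + (-22 + 2*(-5)))*100 = (234*(-353) + (-22 - 10))*100 = (-82602 - 32)*100 = -82634*100 = -8263400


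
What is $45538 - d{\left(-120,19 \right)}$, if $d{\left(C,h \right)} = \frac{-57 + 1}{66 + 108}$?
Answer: $\frac{3961834}{87} \approx 45538.0$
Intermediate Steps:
$d{\left(C,h \right)} = - \frac{28}{87}$ ($d{\left(C,h \right)} = - \frac{56}{174} = \left(-56\right) \frac{1}{174} = - \frac{28}{87}$)
$45538 - d{\left(-120,19 \right)} = 45538 - - \frac{28}{87} = 45538 + \frac{28}{87} = \frac{3961834}{87}$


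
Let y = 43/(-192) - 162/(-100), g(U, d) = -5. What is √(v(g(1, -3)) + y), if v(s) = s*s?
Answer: √380103/120 ≈ 5.1377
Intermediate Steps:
v(s) = s²
y = 6701/4800 (y = 43*(-1/192) - 162*(-1/100) = -43/192 + 81/50 = 6701/4800 ≈ 1.3960)
√(v(g(1, -3)) + y) = √((-5)² + 6701/4800) = √(25 + 6701/4800) = √(126701/4800) = √380103/120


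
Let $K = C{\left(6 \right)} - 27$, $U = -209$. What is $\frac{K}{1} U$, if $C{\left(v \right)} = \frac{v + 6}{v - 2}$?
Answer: $5016$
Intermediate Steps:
$C{\left(v \right)} = \frac{6 + v}{-2 + v}$
$K = -24$ ($K = \frac{6 + 6}{-2 + 6} - 27 = \frac{1}{4} \cdot 12 - 27 = 3 - 27 = -24$)
$\frac{K}{1} U = - \frac{24}{1} \left(-209\right) = \left(-24\right) 1 \left(-209\right) = \left(-24\right) \left(-209\right) = 5016$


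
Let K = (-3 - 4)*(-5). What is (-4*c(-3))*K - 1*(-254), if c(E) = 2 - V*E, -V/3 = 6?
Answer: 7534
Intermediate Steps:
V = -18 (V = -3*6 = -18)
K = 35 (K = -7*(-5) = 35)
c(E) = 2 + 18*E (c(E) = 2 - (-18)*E = 2 + 18*E)
(-4*c(-3))*K - 1*(-254) = -4*(2 + 18*(-3))*35 - 1*(-254) = -4*(2 - 54)*35 + 254 = -4*(-52)*35 + 254 = 208*35 + 254 = 7280 + 254 = 7534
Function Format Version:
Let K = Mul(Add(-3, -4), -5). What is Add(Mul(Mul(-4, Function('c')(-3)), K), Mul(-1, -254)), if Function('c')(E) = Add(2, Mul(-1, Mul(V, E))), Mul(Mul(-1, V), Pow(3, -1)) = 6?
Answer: 7534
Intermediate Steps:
V = -18 (V = Mul(-3, 6) = -18)
K = 35 (K = Mul(-7, -5) = 35)
Function('c')(E) = Add(2, Mul(18, E)) (Function('c')(E) = Add(2, Mul(-1, Mul(-18, E))) = Add(2, Mul(18, E)))
Add(Mul(Mul(-4, Function('c')(-3)), K), Mul(-1, -254)) = Add(Mul(Mul(-4, Add(2, Mul(18, -3))), 35), Mul(-1, -254)) = Add(Mul(Mul(-4, Add(2, -54)), 35), 254) = Add(Mul(Mul(-4, -52), 35), 254) = Add(Mul(208, 35), 254) = Add(7280, 254) = 7534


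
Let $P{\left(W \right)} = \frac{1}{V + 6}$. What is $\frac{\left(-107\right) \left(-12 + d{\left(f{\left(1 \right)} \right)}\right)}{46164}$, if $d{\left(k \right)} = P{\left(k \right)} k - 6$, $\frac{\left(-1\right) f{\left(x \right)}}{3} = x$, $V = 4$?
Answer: $\frac{6527}{153880} \approx 0.042416$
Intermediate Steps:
$f{\left(x \right)} = - 3 x$
$P{\left(W \right)} = \frac{1}{10}$ ($P{\left(W \right)} = \frac{1}{4 + 6} = \frac{1}{10}$)
$d{\left(k \right)} = -6 + \frac{k}{10}$ ($d{\left(k \right)} = \frac{k}{10} - 6 = -6 + \frac{k}{10}$)
$\frac{\left(-107\right) \left(-12 + d{\left(f{\left(1 \right)} \right)}\right)}{46164} = \frac{\left(-107\right) \left(-12 - \left(6 - \frac{\left(-3\right) 1}{10}\right)\right)}{46164} = - 107 \left(-12 + \left(-6 + \frac{1}{10} \left(-3\right)\right)\right) \frac{1}{46164} = - 107 \left(-12 - \frac{63}{10}\right) \frac{1}{46164} = \left(-107\right) \left(- \frac{183}{10}\right) \frac{1}{46164} = \frac{19581}{10} \cdot \frac{1}{46164} = \frac{6527}{153880}$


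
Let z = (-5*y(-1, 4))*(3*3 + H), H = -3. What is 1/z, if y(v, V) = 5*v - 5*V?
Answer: 1/750 ≈ 0.0013333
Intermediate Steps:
y(v, V) = -5*V + 5*v
z = 750 (z = (-5*(-5*4 + 5*(-1)))*(3*3 - 3) = (-5*(-20 - 5))*(9 - 3) = -5*(-25)*6 = 125*6 = 750)
1/z = 1/750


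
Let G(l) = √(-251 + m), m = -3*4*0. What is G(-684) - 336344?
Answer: -336344 + I*√251 ≈ -3.3634e+5 + 15.843*I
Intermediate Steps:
m = 0 (m = -12*0 = 0)
G(l) = I*√251 (G(l) = √(-251 + 0) = √(-251) = I*√251)
G(-684) - 336344 = I*√251 - 336344 = -336344 + I*√251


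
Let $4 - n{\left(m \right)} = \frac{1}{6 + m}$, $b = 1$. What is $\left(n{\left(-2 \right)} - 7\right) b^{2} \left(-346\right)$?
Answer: $\frac{2249}{2} \approx 1124.5$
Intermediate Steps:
$n{\left(m \right)} = 4 - \frac{1}{6 + m}$
$\left(n{\left(-2 \right)} - 7\right) b^{2} \left(-346\right) = \left(\frac{23 + 4 \left(-2\right)}{6 - 2} - 7\right) 1^{2} \left(-346\right) = \left(\frac{23 - 8}{4} - 7\right) 1 \left(-346\right) = \left(\frac{1}{4} \cdot 15 - 7\right) 1 \left(-346\right) = \left(\frac{15}{4} - 7\right) 1 \left(-346\right) = \left(- \frac{13}{4}\right) 1 \left(-346\right) = \left(- \frac{13}{4}\right) \left(-346\right) = \frac{2249}{2}$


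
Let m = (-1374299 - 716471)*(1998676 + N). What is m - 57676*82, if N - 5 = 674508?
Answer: -5589028094962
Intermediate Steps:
N = 674513 (N = 5 + 674508 = 674513)
m = -5589023365530 (m = (-1374299 - 716471)*(1998676 + 674513) = -2090770*2673189 = -5589023365530)
m - 57676*82 = -5589023365530 - 57676*82 = -5589023365530 - 4729432 = -5589028094962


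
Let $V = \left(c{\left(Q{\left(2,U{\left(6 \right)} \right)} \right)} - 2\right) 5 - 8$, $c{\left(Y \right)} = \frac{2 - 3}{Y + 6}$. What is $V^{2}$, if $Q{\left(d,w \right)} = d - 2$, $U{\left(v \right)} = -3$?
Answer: $\frac{12769}{36} \approx 354.69$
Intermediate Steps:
$Q{\left(d,w \right)} = -2 + d$
$c{\left(Y \right)} = - \frac{1}{6 + Y}$
$V = - \frac{113}{6}$ ($V = \left(- \frac{1}{6 + \left(-2 + 2\right)} - 2\right) 5 - 8 = \left(- \frac{1}{6 + 0} - 2\right) 5 - 8 = \left(- \frac{1}{6} - 2\right) 5 - 8 = \left(- \frac{13}{6}\right) 5 - 8 = - \frac{65}{6} - 8 = - \frac{113}{6} \approx -18.833$)
$V^{2} = \left(- \frac{113}{6}\right)^{2} = \frac{12769}{36}$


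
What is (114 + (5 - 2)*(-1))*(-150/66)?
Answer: -2775/11 ≈ -252.27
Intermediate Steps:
(114 + (5 - 2)*(-1))*(-150/66) = (114 + 3*(-1))*(-150*1/66) = (114 - 3)*(-25/11) = 111*(-25/11) = -2775/11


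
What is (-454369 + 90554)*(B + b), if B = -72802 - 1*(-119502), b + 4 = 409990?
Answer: -166149217090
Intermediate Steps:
b = 409986 (b = -4 + 409990 = 409986)
B = 46700 (B = -72802 + 119502 = 46700)
(-454369 + 90554)*(B + b) = (-454369 + 90554)*(46700 + 409986) = -363815*456686 = -166149217090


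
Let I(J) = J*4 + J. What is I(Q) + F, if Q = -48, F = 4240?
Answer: 4000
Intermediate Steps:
I(J) = 5*J (I(J) = 4*J + J = 5*J)
I(Q) + F = 5*(-48) + 4240 = -240 + 4240 = 4000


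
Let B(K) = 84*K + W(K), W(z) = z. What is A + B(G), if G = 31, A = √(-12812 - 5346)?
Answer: 2635 + I*√18158 ≈ 2635.0 + 134.75*I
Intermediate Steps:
A = I*√18158 (A = √(-18158) = I*√18158 ≈ 134.75*I)
B(K) = 85*K (B(K) = 84*K + K = 85*K)
A + B(G) = I*√18158 + 85*31 = I*√18158 + 2635 = 2635 + I*√18158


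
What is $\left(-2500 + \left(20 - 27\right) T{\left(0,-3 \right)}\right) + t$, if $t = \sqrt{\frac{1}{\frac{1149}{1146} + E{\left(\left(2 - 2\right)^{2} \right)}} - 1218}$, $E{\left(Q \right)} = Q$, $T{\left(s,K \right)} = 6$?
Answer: $-2542 + \frac{8 i \sqrt{2789389}}{383} \approx -2542.0 + 34.886 i$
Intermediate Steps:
$t = \frac{8 i \sqrt{2789389}}{383}$ ($t = \sqrt{\frac{1}{\frac{1149}{1146} + \left(2 - 2\right)^{2}} - 1218} = \sqrt{\frac{1}{1149 \cdot \frac{1}{1146} + 0^{2}} - 1218} = \sqrt{\frac{1}{\frac{383}{382} + 0} - 1218} = \sqrt{\frac{1}{\frac{383}{382}} - 1218} = \sqrt{\frac{382}{383} - 1218} = \sqrt{- \frac{466112}{383}} = \frac{8 i \sqrt{2789389}}{383} \approx 34.886 i$)
$\left(-2500 + \left(20 - 27\right) T{\left(0,-3 \right)}\right) + t = \left(-2500 + \left(20 - 27\right) 6\right) + \frac{8 i \sqrt{2789389}}{383} = \left(-2500 - 42\right) + \frac{8 i \sqrt{2789389}}{383} = -2542 + \frac{8 i \sqrt{2789389}}{383}$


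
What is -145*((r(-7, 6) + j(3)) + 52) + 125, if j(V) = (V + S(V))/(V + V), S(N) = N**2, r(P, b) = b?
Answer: -8575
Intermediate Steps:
j(V) = (V + V**2)/(2*V) (j(V) = (V + V**2)/(V + V) = (V + V**2)/((2*V)) = (V + V**2)*(1/(2*V)) = (V + V**2)/(2*V))
-145*((r(-7, 6) + j(3)) + 52) + 125 = -145*((6 + (1/2 + (1/2)*3)) + 52) + 125 = -145*((6 + (1/2 + 3/2)) + 52) + 125 = -145*((6 + 2) + 52) + 125 = -145*(8 + 52) + 125 = -145*60 + 125 = -8700 + 125 = -8575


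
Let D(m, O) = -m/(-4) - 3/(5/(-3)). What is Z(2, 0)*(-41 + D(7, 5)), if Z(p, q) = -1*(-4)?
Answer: -749/5 ≈ -149.80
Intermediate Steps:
Z(p, q) = 4
D(m, O) = 9/5 + m/4 (D(m, O) = -m*(-1/4) - 3/(5*(-1/3)) = m/4 - 3/(-5/3) = m/4 - 3*(-3/5) = m/4 + 9/5 = 9/5 + m/4)
Z(2, 0)*(-41 + D(7, 5)) = 4*(-41 + (9/5 + (1/4)*7)) = 4*(-41 + (9/5 + 7/4)) = 4*(-41 + 71/20) = 4*(-749/20) = -749/5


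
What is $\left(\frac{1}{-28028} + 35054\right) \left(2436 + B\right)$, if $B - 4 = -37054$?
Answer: $- \frac{17004015194877}{14014} \approx -1.2134 \cdot 10^{9}$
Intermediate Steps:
$B = -37050$ ($B = 4 - 37054 = -37050$)
$\left(\frac{1}{-28028} + 35054\right) \left(2436 + B\right) = \left(\frac{1}{-28028} + 35054\right) \left(2436 - 37050\right) = \left(- \frac{1}{28028} + 35054\right) \left(-34614\right) = \frac{982493511}{28028} \left(-34614\right) = - \frac{17004015194877}{14014}$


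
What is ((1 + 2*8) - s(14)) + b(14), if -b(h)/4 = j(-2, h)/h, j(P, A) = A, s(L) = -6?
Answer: 19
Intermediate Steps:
b(h) = -4 (b(h) = -4*h/h = -4*1 = -4)
((1 + 2*8) - s(14)) + b(14) = ((1 + 2*8) - 1*(-6)) - 4 = ((1 + 16) + 6) - 4 = (17 + 6) - 4 = 23 - 4 = 19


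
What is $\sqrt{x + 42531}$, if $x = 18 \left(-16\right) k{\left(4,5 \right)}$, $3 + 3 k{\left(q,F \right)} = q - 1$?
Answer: $\sqrt{42531} \approx 206.23$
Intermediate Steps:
$k{\left(q,F \right)} = - \frac{4}{3} + \frac{q}{3}$ ($k{\left(q,F \right)} = -1 + \frac{q - 1}{3} = -1 + \frac{-1 + q}{3} = -1 + \left(- \frac{1}{3} + \frac{q}{3}\right) = - \frac{4}{3} + \frac{q}{3}$)
$x = 0$ ($x = 18 \left(-16\right) \left(- \frac{4}{3} + \frac{1}{3} \cdot 4\right) = - 288 \left(- \frac{4}{3} + \frac{4}{3}\right) = \left(-288\right) 0 = 0$)
$\sqrt{x + 42531} = \sqrt{0 + 42531} = \sqrt{42531}$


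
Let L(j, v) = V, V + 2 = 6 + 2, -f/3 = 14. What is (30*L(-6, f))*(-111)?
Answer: -19980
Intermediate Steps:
f = -42 (f = -3*14 = -42)
V = 6 (V = -2 + (6 + 2) = -2 + 8 = 6)
L(j, v) = 6
(30*L(-6, f))*(-111) = (30*6)*(-111) = 180*(-111) = -19980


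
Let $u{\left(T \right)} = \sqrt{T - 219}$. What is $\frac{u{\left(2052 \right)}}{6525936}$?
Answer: $\frac{\sqrt{1833}}{6525936} \approx 6.5605 \cdot 10^{-6}$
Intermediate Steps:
$u{\left(T \right)} = \sqrt{-219 + T}$
$\frac{u{\left(2052 \right)}}{6525936} = \frac{\sqrt{-219 + 2052}}{6525936} = \sqrt{1833} \cdot \frac{1}{6525936} = \frac{\sqrt{1833}}{6525936}$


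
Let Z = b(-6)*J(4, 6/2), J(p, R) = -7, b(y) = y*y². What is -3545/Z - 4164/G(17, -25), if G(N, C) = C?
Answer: 6207343/37800 ≈ 164.22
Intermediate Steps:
b(y) = y³
Z = 1512 (Z = (-6)³*(-7) = -216*(-7) = 1512)
-3545/Z - 4164/G(17, -25) = -3545/1512 - 4164/(-25) = -3545*1/1512 - 4164*(-1/25) = -3545/1512 + 4164/25 = 6207343/37800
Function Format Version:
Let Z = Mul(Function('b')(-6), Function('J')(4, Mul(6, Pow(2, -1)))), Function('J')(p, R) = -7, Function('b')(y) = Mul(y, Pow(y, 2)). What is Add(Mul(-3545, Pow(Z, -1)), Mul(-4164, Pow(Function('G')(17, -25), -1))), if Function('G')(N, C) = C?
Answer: Rational(6207343, 37800) ≈ 164.22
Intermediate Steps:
Function('b')(y) = Pow(y, 3)
Z = 1512 (Z = Mul(Pow(-6, 3), -7) = Mul(-216, -7) = 1512)
Add(Mul(-3545, Pow(Z, -1)), Mul(-4164, Pow(Function('G')(17, -25), -1))) = Add(Mul(-3545, Pow(1512, -1)), Mul(-4164, Pow(-25, -1))) = Add(Mul(-3545, Rational(1, 1512)), Mul(-4164, Rational(-1, 25))) = Add(Rational(-3545, 1512), Rational(4164, 25)) = Rational(6207343, 37800)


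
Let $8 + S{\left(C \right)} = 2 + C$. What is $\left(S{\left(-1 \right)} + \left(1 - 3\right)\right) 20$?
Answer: $-180$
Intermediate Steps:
$S{\left(C \right)} = -6 + C$ ($S{\left(C \right)} = -8 + \left(2 + C\right) = -6 + C$)
$\left(S{\left(-1 \right)} + \left(1 - 3\right)\right) 20 = \left(\left(-6 - 1\right) + \left(1 - 3\right)\right) 20 = \left(-7 + \left(1 - 3\right)\right) 20 = \left(-7 - 2\right) 20 = \left(-9\right) 20 = -180$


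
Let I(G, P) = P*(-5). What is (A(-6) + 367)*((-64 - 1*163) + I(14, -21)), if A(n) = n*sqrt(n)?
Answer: -44774 + 732*I*sqrt(6) ≈ -44774.0 + 1793.0*I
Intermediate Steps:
A(n) = n**(3/2)
I(G, P) = -5*P
(A(-6) + 367)*((-64 - 1*163) + I(14, -21)) = ((-6)**(3/2) + 367)*((-64 - 1*163) - 5*(-21)) = (-6*I*sqrt(6) + 367)*((-64 - 163) + 105) = (367 - 6*I*sqrt(6))*(-227 + 105) = (367 - 6*I*sqrt(6))*(-122) = -44774 + 732*I*sqrt(6)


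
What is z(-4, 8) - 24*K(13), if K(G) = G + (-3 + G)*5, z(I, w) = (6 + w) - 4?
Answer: -1502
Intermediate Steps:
z(I, w) = 2 + w
K(G) = -15 + 6*G (K(G) = G + (-15 + 5*G) = -15 + 6*G)
z(-4, 8) - 24*K(13) = (2 + 8) - 24*(-15 + 6*13) = 10 - 24*(-15 + 78) = 10 - 24*63 = 10 - 1512 = -1502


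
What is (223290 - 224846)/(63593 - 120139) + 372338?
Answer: 10527113052/28273 ≈ 3.7234e+5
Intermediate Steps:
(223290 - 224846)/(63593 - 120139) + 372338 = -1556/(-56546) + 372338 = -1556*(-1/56546) + 372338 = 778/28273 + 372338 = 10527113052/28273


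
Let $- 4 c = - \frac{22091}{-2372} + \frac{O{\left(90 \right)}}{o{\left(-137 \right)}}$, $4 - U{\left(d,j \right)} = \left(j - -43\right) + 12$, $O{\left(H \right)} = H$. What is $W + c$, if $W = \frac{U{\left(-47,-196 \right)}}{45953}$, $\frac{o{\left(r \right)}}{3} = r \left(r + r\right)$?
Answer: $- \frac{19029120981287}{8183322739216} \approx -2.3254$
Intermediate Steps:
$o{\left(r \right)} = 6 r^{2}$ ($o{\left(r \right)} = 3 r \left(r + r\right) = 3 r 2 r = 3 \cdot 2 r^{2} = 6 r^{2}$)
$U{\left(d,j \right)} = -51 - j$ ($U{\left(d,j \right)} = 4 - \left(\left(j - -43\right) + 12\right) = 4 - \left(\left(j + 43\right) + 12\right) = 4 - \left(\left(43 + j\right) + 12\right) = 4 - \left(55 + j\right) = -51 - j$)
$c = - \frac{414661559}{178080272}$ ($c = - \frac{- \frac{22091}{-2372} + \frac{90}{6 \left(-137\right)^{2}}}{4} = - \frac{\left(-22091\right) \left(- \frac{1}{2372}\right) + \frac{90}{6 \cdot 18769}}{4} = - \frac{\frac{22091}{2372} + \frac{90}{112614}}{4} = - \frac{\frac{22091}{2372} + 90 \cdot \frac{1}{112614}}{4} = - \frac{\frac{22091}{2372} + \frac{15}{18769}}{4} = \left(- \frac{1}{4}\right) \frac{414661559}{44520068} = - \frac{414661559}{178080272} \approx -2.3285$)
$W = \frac{145}{45953}$ ($W = \frac{-51 - -196}{45953} = \left(-51 + 196\right) \frac{1}{45953} = 145 \cdot \frac{1}{45953} = \frac{145}{45953} \approx 0.0031554$)
$W + c = \frac{145}{45953} - \frac{414661559}{178080272} = - \frac{19029120981287}{8183322739216}$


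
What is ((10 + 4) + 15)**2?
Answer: 841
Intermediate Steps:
((10 + 4) + 15)**2 = (14 + 15)**2 = 29**2 = 841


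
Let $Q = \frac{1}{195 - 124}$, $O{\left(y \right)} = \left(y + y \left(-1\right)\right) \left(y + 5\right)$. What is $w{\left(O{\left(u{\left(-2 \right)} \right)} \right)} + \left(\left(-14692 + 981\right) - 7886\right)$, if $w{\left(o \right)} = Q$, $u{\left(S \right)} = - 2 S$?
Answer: $- \frac{1533386}{71} \approx -21597.0$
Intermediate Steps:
$O{\left(y \right)} = 0$ ($O{\left(y \right)} = \left(y - y\right) \left(5 + y\right) = 0 \left(5 + y\right) = 0$)
$Q = \frac{1}{71} \approx 0.014085$
$w{\left(o \right)} = \frac{1}{71}$
$w{\left(O{\left(u{\left(-2 \right)} \right)} \right)} + \left(\left(-14692 + 981\right) - 7886\right) = \frac{1}{71} + \left(\left(-14692 + 981\right) - 7886\right) = \frac{1}{71} - 21597 = - \frac{1533386}{71}$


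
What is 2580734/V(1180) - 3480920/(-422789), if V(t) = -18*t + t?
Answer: -510639345963/4240573670 ≈ -120.42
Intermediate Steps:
V(t) = -17*t
2580734/V(1180) - 3480920/(-422789) = 2580734/((-17*1180)) - 3480920/(-422789) = 2580734/(-20060) - 3480920*(-1/422789) = 2580734*(-1/20060) + 3480920/422789 = -1290367/10030 + 3480920/422789 = -510639345963/4240573670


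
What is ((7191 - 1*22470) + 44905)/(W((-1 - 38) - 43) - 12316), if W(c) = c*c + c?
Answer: -14813/2837 ≈ -5.2214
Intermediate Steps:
W(c) = c + c² (W(c) = c² + c = c + c²)
((7191 - 1*22470) + 44905)/(W((-1 - 38) - 43) - 12316) = ((7191 - 1*22470) + 44905)/(((-1 - 38) - 43)*(1 + ((-1 - 38) - 43)) - 12316) = ((7191 - 22470) + 44905)/((-39 - 43)*(1 + (-39 - 43)) - 12316) = (-15279 + 44905)/(-82*(1 - 82) - 12316) = 29626/(-82*(-81) - 12316) = 29626/(6642 - 12316) = 29626/(-5674) = 29626*(-1/5674) = -14813/2837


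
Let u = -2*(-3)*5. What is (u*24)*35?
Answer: 25200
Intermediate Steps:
u = 30 (u = 6*5 = 30)
(u*24)*35 = (30*24)*35 = 720*35 = 25200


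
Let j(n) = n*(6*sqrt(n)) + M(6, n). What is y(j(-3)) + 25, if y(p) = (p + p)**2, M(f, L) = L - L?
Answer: -3863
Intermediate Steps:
M(f, L) = 0
j(n) = 6*n**(3/2) (j(n) = n*(6*sqrt(n)) + 0 = 6*n**(3/2) + 0 = 6*n**(3/2))
y(p) = 4*p**2 (y(p) = (2*p)**2 = 4*p**2)
y(j(-3)) + 25 = 4*(6*(-3)**(3/2))**2 + 25 = 4*(6*(-3*I*sqrt(3)))**2 + 25 = 4*(-18*I*sqrt(3))**2 + 25 = 4*(-972) + 25 = -3888 + 25 = -3863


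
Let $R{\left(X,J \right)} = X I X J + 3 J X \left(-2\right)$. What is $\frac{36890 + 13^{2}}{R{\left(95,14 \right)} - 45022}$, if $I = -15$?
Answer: $- \frac{37059}{1948252} \approx -0.019022$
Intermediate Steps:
$R{\left(X,J \right)} = - 15 J X^{2} - 6 J X$ ($R{\left(X,J \right)} = X \left(-15\right) X J + 3 J X \left(-2\right) = - 15 X X J + 3 J \left(- 2 X\right) = - 15 X^{2} J - 6 J X = - 15 J X^{2} - 6 J X$)
$\frac{36890 + 13^{2}}{R{\left(95,14 \right)} - 45022} = \frac{36890 + 13^{2}}{\left(-3\right) 14 \cdot 95 \left(2 + 5 \cdot 95\right) - 45022} = \frac{36890 + 169}{\left(-3\right) 14 \cdot 95 \left(2 + 475\right) - 45022} = \frac{37059}{\left(-3\right) 14 \cdot 95 \cdot 477 - 45022} = \frac{37059}{-1903230 - 45022} = \frac{37059}{-1948252} = 37059 \left(- \frac{1}{1948252}\right) = - \frac{37059}{1948252}$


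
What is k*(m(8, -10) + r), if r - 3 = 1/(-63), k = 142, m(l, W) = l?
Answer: 98264/63 ≈ 1559.7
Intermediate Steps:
r = 188/63 (r = 3 + 1/(-63) = 3 - 1/63 = 188/63 ≈ 2.9841)
k*(m(8, -10) + r) = 142*(8 + 188/63) = 142*(692/63) = 98264/63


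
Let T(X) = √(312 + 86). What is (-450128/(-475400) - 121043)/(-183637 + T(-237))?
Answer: 1320886986240733/2003962377521675 + 7192924009*√398/2003962377521675 ≈ 0.65921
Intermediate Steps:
T(X) = √398
(-450128/(-475400) - 121043)/(-183637 + T(-237)) = (-450128/(-475400) - 121043)/(-183637 + √398) = (-450128*(-1/475400) - 121043)/(-183637 + √398) = (56266/59425 - 121043)/(-183637 + √398) = -7192924009/(59425*(-183637 + √398))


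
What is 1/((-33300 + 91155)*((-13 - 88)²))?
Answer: 1/590178855 ≈ 1.6944e-9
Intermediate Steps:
1/((-33300 + 91155)*((-13 - 88)²)) = 1/(57855*((-101)²)) = (1/57855)/10201 = (1/57855)*(1/10201) = 1/590178855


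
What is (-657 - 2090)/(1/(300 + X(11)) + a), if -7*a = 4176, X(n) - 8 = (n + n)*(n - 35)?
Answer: 4230380/918727 ≈ 4.6046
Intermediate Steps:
X(n) = 8 + 2*n*(-35 + n) (X(n) = 8 + (n + n)*(n - 35) = 8 + (2*n)*(-35 + n) = 8 + 2*n*(-35 + n))
a = -4176/7 (a = -⅐*4176 = -4176/7 ≈ -596.57)
(-657 - 2090)/(1/(300 + X(11)) + a) = (-657 - 2090)/(1/(300 + (8 - 70*11 + 2*11²)) - 4176/7) = -2747/(1/(300 + (8 - 770 + 2*121)) - 4176/7) = -2747/(1/(300 + (8 - 770 + 242)) - 4176/7) = -2747/(1/(300 - 520) - 4176/7) = -2747/(1/(-220) - 4176/7) = -2747/(-1/220 - 4176/7) = -2747/(-918727/1540) = -2747*(-1540/918727) = 4230380/918727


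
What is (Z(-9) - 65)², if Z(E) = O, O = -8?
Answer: 5329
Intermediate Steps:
Z(E) = -8
(Z(-9) - 65)² = (-8 - 65)² = (-73)² = 5329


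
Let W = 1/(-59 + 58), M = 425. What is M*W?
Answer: -425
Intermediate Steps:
W = -1 (W = 1/(-1) = -1)
M*W = 425*(-1) = -425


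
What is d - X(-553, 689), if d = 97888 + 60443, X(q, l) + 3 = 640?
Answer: 157694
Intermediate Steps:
X(q, l) = 637 (X(q, l) = -3 + 640 = 637)
d = 158331
d - X(-553, 689) = 158331 - 1*637 = 158331 - 637 = 157694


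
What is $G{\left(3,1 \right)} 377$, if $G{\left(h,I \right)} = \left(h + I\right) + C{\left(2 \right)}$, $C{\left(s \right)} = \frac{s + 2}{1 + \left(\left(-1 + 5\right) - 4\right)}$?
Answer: $3016$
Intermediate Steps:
$C{\left(s \right)} = 2 + s$ ($C{\left(s \right)} = \frac{2 + s}{1 + \left(4 - 4\right)} = \frac{2 + s}{1 + 0} = \frac{2 + s}{1} = \left(2 + s\right) 1 = 2 + s$)
$G{\left(h,I \right)} = 4 + I + h$ ($G{\left(h,I \right)} = \left(h + I\right) + \left(2 + 2\right) = \left(I + h\right) + 4 = 4 + I + h$)
$G{\left(3,1 \right)} 377 = \left(4 + 1 + 3\right) 377 = 8 \cdot 377 = 3016$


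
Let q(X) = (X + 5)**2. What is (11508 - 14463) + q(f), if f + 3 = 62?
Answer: 1141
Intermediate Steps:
f = 59 (f = -3 + 62 = 59)
q(X) = (5 + X)**2
(11508 - 14463) + q(f) = (11508 - 14463) + (5 + 59)**2 = -2955 + 64**2 = -2955 + 4096 = 1141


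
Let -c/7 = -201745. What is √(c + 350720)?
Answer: √1762935 ≈ 1327.8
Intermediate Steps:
c = 1412215 (c = -7*(-201745) = 1412215)
√(c + 350720) = √(1412215 + 350720) = √1762935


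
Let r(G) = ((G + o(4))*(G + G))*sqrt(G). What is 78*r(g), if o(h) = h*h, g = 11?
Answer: 46332*sqrt(11) ≈ 1.5367e+5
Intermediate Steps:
o(h) = h**2
r(G) = 2*G**(3/2)*(16 + G) (r(G) = ((G + 4**2)*(G + G))*sqrt(G) = ((G + 16)*(2*G))*sqrt(G) = ((16 + G)*(2*G))*sqrt(G) = (2*G*(16 + G))*sqrt(G) = 2*G**(3/2)*(16 + G))
78*r(g) = 78*(2*11**(3/2)*(16 + 11)) = 78*(2*(11*sqrt(11))*27) = 78*(594*sqrt(11)) = 46332*sqrt(11)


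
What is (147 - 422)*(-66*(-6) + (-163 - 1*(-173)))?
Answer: -111650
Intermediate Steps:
(147 - 422)*(-66*(-6) + (-163 - 1*(-173))) = -275*(396 + (-163 + 173)) = -275*(396 + 10) = -275*406 = -111650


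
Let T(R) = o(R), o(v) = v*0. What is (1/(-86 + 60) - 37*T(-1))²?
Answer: 1/676 ≈ 0.0014793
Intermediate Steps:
o(v) = 0
T(R) = 0
(1/(-86 + 60) - 37*T(-1))² = (1/(-86 + 60) - 37*0)² = (1/(-26) + 0)² = (-1/26 + 0)² = (-1/26)² = 1/676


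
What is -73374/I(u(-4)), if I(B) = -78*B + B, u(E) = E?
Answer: -5241/22 ≈ -238.23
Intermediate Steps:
I(B) = -77*B
-73374/I(u(-4)) = -73374/((-77*(-4))) = -73374/308 = -73374*1/308 = -5241/22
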